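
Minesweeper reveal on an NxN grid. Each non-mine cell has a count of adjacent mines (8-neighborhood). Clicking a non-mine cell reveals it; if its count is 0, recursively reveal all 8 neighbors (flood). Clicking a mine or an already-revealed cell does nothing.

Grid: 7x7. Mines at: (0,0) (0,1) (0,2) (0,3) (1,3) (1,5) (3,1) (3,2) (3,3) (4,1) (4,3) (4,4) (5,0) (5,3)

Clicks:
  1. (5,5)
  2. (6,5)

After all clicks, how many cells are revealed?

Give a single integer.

Answer: 12

Derivation:
Click 1 (5,5) count=1: revealed 1 new [(5,5)] -> total=1
Click 2 (6,5) count=0: revealed 11 new [(2,5) (2,6) (3,5) (3,6) (4,5) (4,6) (5,4) (5,6) (6,4) (6,5) (6,6)] -> total=12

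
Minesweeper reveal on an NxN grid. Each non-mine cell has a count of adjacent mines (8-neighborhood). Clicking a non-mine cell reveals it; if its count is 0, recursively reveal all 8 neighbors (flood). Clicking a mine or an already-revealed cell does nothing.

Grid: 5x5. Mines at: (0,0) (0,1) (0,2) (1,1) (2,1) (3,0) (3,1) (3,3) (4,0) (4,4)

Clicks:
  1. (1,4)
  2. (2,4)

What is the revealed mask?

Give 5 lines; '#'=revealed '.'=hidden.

Answer: ...##
...##
...##
.....
.....

Derivation:
Click 1 (1,4) count=0: revealed 6 new [(0,3) (0,4) (1,3) (1,4) (2,3) (2,4)] -> total=6
Click 2 (2,4) count=1: revealed 0 new [(none)] -> total=6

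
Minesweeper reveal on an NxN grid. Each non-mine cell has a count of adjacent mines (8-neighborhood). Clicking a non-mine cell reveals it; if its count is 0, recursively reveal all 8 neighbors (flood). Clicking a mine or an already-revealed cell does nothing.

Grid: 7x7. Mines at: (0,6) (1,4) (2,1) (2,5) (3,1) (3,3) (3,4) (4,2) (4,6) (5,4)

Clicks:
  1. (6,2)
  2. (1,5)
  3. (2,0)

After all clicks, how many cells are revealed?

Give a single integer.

Answer: 12

Derivation:
Click 1 (6,2) count=0: revealed 10 new [(4,0) (4,1) (5,0) (5,1) (5,2) (5,3) (6,0) (6,1) (6,2) (6,3)] -> total=10
Click 2 (1,5) count=3: revealed 1 new [(1,5)] -> total=11
Click 3 (2,0) count=2: revealed 1 new [(2,0)] -> total=12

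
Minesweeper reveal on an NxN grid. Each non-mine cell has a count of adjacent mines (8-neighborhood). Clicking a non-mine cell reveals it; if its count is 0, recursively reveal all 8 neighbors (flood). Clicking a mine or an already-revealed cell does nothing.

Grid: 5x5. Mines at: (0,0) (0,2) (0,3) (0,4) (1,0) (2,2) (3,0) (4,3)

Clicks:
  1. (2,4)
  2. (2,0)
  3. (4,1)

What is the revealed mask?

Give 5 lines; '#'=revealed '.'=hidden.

Click 1 (2,4) count=0: revealed 6 new [(1,3) (1,4) (2,3) (2,4) (3,3) (3,4)] -> total=6
Click 2 (2,0) count=2: revealed 1 new [(2,0)] -> total=7
Click 3 (4,1) count=1: revealed 1 new [(4,1)] -> total=8

Answer: .....
...##
#..##
...##
.#...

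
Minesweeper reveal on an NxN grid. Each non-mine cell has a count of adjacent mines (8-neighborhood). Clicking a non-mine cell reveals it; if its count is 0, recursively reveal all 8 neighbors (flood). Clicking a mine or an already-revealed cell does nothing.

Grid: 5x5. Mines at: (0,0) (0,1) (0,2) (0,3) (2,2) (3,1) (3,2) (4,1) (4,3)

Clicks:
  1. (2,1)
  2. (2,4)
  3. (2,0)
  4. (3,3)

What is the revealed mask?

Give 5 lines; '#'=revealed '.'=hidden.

Answer: .....
...##
##.##
...##
.....

Derivation:
Click 1 (2,1) count=3: revealed 1 new [(2,1)] -> total=1
Click 2 (2,4) count=0: revealed 6 new [(1,3) (1,4) (2,3) (2,4) (3,3) (3,4)] -> total=7
Click 3 (2,0) count=1: revealed 1 new [(2,0)] -> total=8
Click 4 (3,3) count=3: revealed 0 new [(none)] -> total=8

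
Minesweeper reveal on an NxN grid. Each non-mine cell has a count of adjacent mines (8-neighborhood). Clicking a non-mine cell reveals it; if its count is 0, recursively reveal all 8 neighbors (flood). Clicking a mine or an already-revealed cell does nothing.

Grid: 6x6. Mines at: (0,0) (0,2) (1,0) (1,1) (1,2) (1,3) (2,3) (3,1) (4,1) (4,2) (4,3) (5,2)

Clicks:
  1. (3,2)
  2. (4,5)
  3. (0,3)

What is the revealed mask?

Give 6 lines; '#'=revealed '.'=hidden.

Answer: ...###
....##
....##
..#.##
....##
....##

Derivation:
Click 1 (3,2) count=5: revealed 1 new [(3,2)] -> total=1
Click 2 (4,5) count=0: revealed 12 new [(0,4) (0,5) (1,4) (1,5) (2,4) (2,5) (3,4) (3,5) (4,4) (4,5) (5,4) (5,5)] -> total=13
Click 3 (0,3) count=3: revealed 1 new [(0,3)] -> total=14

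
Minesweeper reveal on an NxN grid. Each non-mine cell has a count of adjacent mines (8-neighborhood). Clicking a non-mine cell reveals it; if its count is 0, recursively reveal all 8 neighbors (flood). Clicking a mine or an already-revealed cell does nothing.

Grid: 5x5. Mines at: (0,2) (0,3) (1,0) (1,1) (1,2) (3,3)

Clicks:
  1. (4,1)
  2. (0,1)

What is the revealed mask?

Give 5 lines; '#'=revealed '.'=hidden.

Answer: .#...
.....
###..
###..
###..

Derivation:
Click 1 (4,1) count=0: revealed 9 new [(2,0) (2,1) (2,2) (3,0) (3,1) (3,2) (4,0) (4,1) (4,2)] -> total=9
Click 2 (0,1) count=4: revealed 1 new [(0,1)] -> total=10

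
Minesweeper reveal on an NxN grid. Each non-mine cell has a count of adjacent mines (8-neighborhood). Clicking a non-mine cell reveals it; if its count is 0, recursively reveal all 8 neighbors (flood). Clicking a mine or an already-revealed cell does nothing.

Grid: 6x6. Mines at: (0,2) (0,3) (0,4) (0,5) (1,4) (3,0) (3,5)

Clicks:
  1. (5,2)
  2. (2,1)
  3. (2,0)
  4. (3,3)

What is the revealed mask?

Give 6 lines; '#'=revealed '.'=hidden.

Answer: ......
.###..
#####.
.####.
######
######

Derivation:
Click 1 (5,2) count=0: revealed 23 new [(1,1) (1,2) (1,3) (2,1) (2,2) (2,3) (2,4) (3,1) (3,2) (3,3) (3,4) (4,0) (4,1) (4,2) (4,3) (4,4) (4,5) (5,0) (5,1) (5,2) (5,3) (5,4) (5,5)] -> total=23
Click 2 (2,1) count=1: revealed 0 new [(none)] -> total=23
Click 3 (2,0) count=1: revealed 1 new [(2,0)] -> total=24
Click 4 (3,3) count=0: revealed 0 new [(none)] -> total=24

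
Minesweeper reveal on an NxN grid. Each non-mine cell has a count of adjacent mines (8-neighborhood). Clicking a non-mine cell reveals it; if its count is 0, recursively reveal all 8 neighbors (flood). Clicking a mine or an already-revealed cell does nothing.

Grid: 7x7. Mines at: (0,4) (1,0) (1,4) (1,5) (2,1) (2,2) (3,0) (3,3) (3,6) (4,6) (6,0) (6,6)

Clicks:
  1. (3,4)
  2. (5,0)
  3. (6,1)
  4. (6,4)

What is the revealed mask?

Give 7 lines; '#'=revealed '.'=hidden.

Click 1 (3,4) count=1: revealed 1 new [(3,4)] -> total=1
Click 2 (5,0) count=1: revealed 1 new [(5,0)] -> total=2
Click 3 (6,1) count=1: revealed 1 new [(6,1)] -> total=3
Click 4 (6,4) count=0: revealed 14 new [(4,1) (4,2) (4,3) (4,4) (4,5) (5,1) (5,2) (5,3) (5,4) (5,5) (6,2) (6,3) (6,4) (6,5)] -> total=17

Answer: .......
.......
.......
....#..
.#####.
######.
.#####.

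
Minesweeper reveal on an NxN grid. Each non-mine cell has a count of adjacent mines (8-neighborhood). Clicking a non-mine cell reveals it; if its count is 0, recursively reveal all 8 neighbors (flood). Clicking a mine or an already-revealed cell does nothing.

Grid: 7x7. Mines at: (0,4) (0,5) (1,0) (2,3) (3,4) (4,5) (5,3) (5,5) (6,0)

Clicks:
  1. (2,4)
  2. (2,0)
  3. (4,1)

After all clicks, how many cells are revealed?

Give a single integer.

Click 1 (2,4) count=2: revealed 1 new [(2,4)] -> total=1
Click 2 (2,0) count=1: revealed 1 new [(2,0)] -> total=2
Click 3 (4,1) count=0: revealed 11 new [(2,1) (2,2) (3,0) (3,1) (3,2) (4,0) (4,1) (4,2) (5,0) (5,1) (5,2)] -> total=13

Answer: 13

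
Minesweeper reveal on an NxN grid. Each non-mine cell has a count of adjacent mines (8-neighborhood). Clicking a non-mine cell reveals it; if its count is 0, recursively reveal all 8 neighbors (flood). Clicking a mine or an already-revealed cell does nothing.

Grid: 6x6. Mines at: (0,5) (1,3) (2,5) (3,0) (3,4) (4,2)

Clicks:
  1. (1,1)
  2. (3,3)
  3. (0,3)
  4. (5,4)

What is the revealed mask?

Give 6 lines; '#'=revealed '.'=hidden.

Click 1 (1,1) count=0: revealed 9 new [(0,0) (0,1) (0,2) (1,0) (1,1) (1,2) (2,0) (2,1) (2,2)] -> total=9
Click 2 (3,3) count=2: revealed 1 new [(3,3)] -> total=10
Click 3 (0,3) count=1: revealed 1 new [(0,3)] -> total=11
Click 4 (5,4) count=0: revealed 6 new [(4,3) (4,4) (4,5) (5,3) (5,4) (5,5)] -> total=17

Answer: ####..
###...
###...
...#..
...###
...###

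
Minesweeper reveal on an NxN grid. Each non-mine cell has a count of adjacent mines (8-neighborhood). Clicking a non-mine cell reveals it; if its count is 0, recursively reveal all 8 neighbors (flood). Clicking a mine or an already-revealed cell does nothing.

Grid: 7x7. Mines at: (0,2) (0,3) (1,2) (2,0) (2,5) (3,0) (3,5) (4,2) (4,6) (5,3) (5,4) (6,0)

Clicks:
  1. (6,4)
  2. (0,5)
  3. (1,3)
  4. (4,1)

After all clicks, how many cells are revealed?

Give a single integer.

Answer: 9

Derivation:
Click 1 (6,4) count=2: revealed 1 new [(6,4)] -> total=1
Click 2 (0,5) count=0: revealed 6 new [(0,4) (0,5) (0,6) (1,4) (1,5) (1,6)] -> total=7
Click 3 (1,3) count=3: revealed 1 new [(1,3)] -> total=8
Click 4 (4,1) count=2: revealed 1 new [(4,1)] -> total=9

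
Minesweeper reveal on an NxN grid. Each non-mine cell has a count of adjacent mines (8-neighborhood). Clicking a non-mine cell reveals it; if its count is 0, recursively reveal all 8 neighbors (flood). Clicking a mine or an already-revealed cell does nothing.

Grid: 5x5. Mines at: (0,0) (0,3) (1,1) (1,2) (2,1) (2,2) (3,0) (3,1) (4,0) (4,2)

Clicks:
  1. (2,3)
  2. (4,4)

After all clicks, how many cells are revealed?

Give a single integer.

Answer: 8

Derivation:
Click 1 (2,3) count=2: revealed 1 new [(2,3)] -> total=1
Click 2 (4,4) count=0: revealed 7 new [(1,3) (1,4) (2,4) (3,3) (3,4) (4,3) (4,4)] -> total=8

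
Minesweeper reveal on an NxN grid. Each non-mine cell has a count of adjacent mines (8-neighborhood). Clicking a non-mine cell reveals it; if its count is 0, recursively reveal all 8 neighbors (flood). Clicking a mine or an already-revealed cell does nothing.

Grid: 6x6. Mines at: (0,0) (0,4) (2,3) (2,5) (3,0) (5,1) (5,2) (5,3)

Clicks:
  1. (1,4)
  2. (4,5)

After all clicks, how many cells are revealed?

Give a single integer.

Click 1 (1,4) count=3: revealed 1 new [(1,4)] -> total=1
Click 2 (4,5) count=0: revealed 6 new [(3,4) (3,5) (4,4) (4,5) (5,4) (5,5)] -> total=7

Answer: 7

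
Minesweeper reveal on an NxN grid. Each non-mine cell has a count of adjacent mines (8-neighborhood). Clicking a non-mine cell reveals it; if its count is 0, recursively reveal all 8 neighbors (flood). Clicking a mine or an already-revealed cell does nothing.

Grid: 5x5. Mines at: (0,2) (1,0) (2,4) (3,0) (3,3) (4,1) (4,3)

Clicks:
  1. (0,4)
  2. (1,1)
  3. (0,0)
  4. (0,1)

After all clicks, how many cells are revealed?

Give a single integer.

Answer: 7

Derivation:
Click 1 (0,4) count=0: revealed 4 new [(0,3) (0,4) (1,3) (1,4)] -> total=4
Click 2 (1,1) count=2: revealed 1 new [(1,1)] -> total=5
Click 3 (0,0) count=1: revealed 1 new [(0,0)] -> total=6
Click 4 (0,1) count=2: revealed 1 new [(0,1)] -> total=7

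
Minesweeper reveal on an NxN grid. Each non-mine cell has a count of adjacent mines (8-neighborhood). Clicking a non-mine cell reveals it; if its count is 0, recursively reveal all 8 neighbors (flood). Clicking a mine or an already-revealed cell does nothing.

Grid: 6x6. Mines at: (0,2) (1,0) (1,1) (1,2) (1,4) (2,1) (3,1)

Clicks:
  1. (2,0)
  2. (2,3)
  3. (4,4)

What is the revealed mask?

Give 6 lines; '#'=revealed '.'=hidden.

Click 1 (2,0) count=4: revealed 1 new [(2,0)] -> total=1
Click 2 (2,3) count=2: revealed 1 new [(2,3)] -> total=2
Click 3 (4,4) count=0: revealed 19 new [(2,2) (2,4) (2,5) (3,2) (3,3) (3,4) (3,5) (4,0) (4,1) (4,2) (4,3) (4,4) (4,5) (5,0) (5,1) (5,2) (5,3) (5,4) (5,5)] -> total=21

Answer: ......
......
#.####
..####
######
######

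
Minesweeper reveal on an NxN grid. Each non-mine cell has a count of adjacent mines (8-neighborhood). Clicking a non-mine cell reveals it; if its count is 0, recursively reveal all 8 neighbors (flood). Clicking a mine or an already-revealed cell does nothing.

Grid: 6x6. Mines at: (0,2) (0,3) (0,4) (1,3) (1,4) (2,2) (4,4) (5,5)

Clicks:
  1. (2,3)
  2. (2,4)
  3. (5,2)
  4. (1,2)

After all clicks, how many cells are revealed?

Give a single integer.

Answer: 21

Derivation:
Click 1 (2,3) count=3: revealed 1 new [(2,3)] -> total=1
Click 2 (2,4) count=2: revealed 1 new [(2,4)] -> total=2
Click 3 (5,2) count=0: revealed 18 new [(0,0) (0,1) (1,0) (1,1) (2,0) (2,1) (3,0) (3,1) (3,2) (3,3) (4,0) (4,1) (4,2) (4,3) (5,0) (5,1) (5,2) (5,3)] -> total=20
Click 4 (1,2) count=4: revealed 1 new [(1,2)] -> total=21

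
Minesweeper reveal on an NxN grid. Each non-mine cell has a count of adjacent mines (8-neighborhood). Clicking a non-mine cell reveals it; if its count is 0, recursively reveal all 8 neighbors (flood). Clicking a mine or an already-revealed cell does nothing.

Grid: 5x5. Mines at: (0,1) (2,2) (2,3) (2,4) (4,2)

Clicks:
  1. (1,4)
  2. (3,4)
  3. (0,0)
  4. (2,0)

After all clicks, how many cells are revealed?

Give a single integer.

Click 1 (1,4) count=2: revealed 1 new [(1,4)] -> total=1
Click 2 (3,4) count=2: revealed 1 new [(3,4)] -> total=2
Click 3 (0,0) count=1: revealed 1 new [(0,0)] -> total=3
Click 4 (2,0) count=0: revealed 8 new [(1,0) (1,1) (2,0) (2,1) (3,0) (3,1) (4,0) (4,1)] -> total=11

Answer: 11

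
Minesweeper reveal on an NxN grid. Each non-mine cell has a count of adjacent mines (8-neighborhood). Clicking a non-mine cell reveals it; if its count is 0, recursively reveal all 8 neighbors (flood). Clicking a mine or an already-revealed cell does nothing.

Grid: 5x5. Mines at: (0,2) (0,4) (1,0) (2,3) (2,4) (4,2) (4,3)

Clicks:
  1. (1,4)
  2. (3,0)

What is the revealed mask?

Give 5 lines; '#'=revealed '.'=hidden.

Click 1 (1,4) count=3: revealed 1 new [(1,4)] -> total=1
Click 2 (3,0) count=0: revealed 6 new [(2,0) (2,1) (3,0) (3,1) (4,0) (4,1)] -> total=7

Answer: .....
....#
##...
##...
##...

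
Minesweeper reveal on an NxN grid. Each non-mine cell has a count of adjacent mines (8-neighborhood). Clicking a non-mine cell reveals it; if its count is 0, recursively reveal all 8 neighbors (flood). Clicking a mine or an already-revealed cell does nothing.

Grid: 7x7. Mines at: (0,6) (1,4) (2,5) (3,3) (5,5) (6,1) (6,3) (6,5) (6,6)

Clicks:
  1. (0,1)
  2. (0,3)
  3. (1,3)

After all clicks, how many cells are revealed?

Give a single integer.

Click 1 (0,1) count=0: revealed 21 new [(0,0) (0,1) (0,2) (0,3) (1,0) (1,1) (1,2) (1,3) (2,0) (2,1) (2,2) (2,3) (3,0) (3,1) (3,2) (4,0) (4,1) (4,2) (5,0) (5,1) (5,2)] -> total=21
Click 2 (0,3) count=1: revealed 0 new [(none)] -> total=21
Click 3 (1,3) count=1: revealed 0 new [(none)] -> total=21

Answer: 21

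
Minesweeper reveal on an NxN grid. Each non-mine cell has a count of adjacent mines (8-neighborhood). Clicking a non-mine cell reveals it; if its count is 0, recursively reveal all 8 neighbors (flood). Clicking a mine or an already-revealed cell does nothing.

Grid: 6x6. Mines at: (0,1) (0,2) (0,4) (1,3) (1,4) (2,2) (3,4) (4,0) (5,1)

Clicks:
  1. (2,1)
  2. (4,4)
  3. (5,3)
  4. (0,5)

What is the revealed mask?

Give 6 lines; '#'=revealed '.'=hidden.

Answer: .....#
......
.#....
......
..####
..####

Derivation:
Click 1 (2,1) count=1: revealed 1 new [(2,1)] -> total=1
Click 2 (4,4) count=1: revealed 1 new [(4,4)] -> total=2
Click 3 (5,3) count=0: revealed 7 new [(4,2) (4,3) (4,5) (5,2) (5,3) (5,4) (5,5)] -> total=9
Click 4 (0,5) count=2: revealed 1 new [(0,5)] -> total=10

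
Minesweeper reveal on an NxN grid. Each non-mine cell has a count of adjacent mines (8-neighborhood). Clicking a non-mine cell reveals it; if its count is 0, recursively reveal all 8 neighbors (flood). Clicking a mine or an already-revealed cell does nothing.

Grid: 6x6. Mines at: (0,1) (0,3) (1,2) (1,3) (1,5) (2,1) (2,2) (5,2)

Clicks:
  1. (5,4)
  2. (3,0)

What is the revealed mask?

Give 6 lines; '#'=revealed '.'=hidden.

Answer: ......
......
...###
#..###
...###
...###

Derivation:
Click 1 (5,4) count=0: revealed 12 new [(2,3) (2,4) (2,5) (3,3) (3,4) (3,5) (4,3) (4,4) (4,5) (5,3) (5,4) (5,5)] -> total=12
Click 2 (3,0) count=1: revealed 1 new [(3,0)] -> total=13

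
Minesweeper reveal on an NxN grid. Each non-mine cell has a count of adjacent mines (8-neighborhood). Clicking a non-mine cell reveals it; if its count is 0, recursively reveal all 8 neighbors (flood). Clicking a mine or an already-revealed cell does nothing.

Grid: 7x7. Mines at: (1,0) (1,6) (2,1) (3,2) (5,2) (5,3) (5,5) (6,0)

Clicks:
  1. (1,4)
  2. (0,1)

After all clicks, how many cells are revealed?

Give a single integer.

Answer: 23

Derivation:
Click 1 (1,4) count=0: revealed 23 new [(0,1) (0,2) (0,3) (0,4) (0,5) (1,1) (1,2) (1,3) (1,4) (1,5) (2,2) (2,3) (2,4) (2,5) (2,6) (3,3) (3,4) (3,5) (3,6) (4,3) (4,4) (4,5) (4,6)] -> total=23
Click 2 (0,1) count=1: revealed 0 new [(none)] -> total=23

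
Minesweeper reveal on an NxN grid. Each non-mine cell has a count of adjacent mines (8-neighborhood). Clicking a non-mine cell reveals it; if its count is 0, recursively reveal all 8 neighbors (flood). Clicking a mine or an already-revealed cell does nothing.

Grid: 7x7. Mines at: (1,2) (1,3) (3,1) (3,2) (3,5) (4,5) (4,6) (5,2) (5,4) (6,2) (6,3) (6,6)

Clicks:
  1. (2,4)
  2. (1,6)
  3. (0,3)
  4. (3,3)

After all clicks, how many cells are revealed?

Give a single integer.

Answer: 11

Derivation:
Click 1 (2,4) count=2: revealed 1 new [(2,4)] -> total=1
Click 2 (1,6) count=0: revealed 8 new [(0,4) (0,5) (0,6) (1,4) (1,5) (1,6) (2,5) (2,6)] -> total=9
Click 3 (0,3) count=2: revealed 1 new [(0,3)] -> total=10
Click 4 (3,3) count=1: revealed 1 new [(3,3)] -> total=11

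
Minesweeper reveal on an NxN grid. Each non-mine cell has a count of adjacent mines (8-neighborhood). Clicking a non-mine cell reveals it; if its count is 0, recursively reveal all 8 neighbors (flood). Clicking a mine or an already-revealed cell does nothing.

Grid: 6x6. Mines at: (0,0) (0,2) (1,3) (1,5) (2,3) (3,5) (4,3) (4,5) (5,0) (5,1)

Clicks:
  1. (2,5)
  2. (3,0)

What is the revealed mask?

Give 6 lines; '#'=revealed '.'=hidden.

Click 1 (2,5) count=2: revealed 1 new [(2,5)] -> total=1
Click 2 (3,0) count=0: revealed 12 new [(1,0) (1,1) (1,2) (2,0) (2,1) (2,2) (3,0) (3,1) (3,2) (4,0) (4,1) (4,2)] -> total=13

Answer: ......
###...
###..#
###...
###...
......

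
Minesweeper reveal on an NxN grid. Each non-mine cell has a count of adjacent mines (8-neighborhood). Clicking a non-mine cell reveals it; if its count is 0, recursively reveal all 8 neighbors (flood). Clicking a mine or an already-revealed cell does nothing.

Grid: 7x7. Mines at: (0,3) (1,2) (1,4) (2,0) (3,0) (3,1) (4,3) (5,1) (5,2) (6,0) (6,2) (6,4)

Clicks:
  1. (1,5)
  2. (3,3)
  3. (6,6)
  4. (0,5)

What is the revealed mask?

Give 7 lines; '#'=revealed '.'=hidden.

Answer: .....##
.....##
....###
...####
....###
....###
.....##

Derivation:
Click 1 (1,5) count=1: revealed 1 new [(1,5)] -> total=1
Click 2 (3,3) count=1: revealed 1 new [(3,3)] -> total=2
Click 3 (6,6) count=0: revealed 17 new [(0,5) (0,6) (1,6) (2,4) (2,5) (2,6) (3,4) (3,5) (3,6) (4,4) (4,5) (4,6) (5,4) (5,5) (5,6) (6,5) (6,6)] -> total=19
Click 4 (0,5) count=1: revealed 0 new [(none)] -> total=19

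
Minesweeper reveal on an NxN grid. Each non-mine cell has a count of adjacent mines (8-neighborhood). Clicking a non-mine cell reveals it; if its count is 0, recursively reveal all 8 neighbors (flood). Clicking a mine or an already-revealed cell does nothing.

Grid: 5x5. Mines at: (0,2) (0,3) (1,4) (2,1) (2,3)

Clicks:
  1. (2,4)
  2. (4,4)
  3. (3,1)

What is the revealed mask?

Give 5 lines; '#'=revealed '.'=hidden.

Click 1 (2,4) count=2: revealed 1 new [(2,4)] -> total=1
Click 2 (4,4) count=0: revealed 10 new [(3,0) (3,1) (3,2) (3,3) (3,4) (4,0) (4,1) (4,2) (4,3) (4,4)] -> total=11
Click 3 (3,1) count=1: revealed 0 new [(none)] -> total=11

Answer: .....
.....
....#
#####
#####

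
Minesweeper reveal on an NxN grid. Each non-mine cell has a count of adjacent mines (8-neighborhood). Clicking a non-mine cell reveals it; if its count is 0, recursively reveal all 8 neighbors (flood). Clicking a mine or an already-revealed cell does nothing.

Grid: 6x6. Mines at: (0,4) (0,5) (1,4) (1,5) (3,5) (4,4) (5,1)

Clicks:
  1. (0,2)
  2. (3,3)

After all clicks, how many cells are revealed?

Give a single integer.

Click 1 (0,2) count=0: revealed 20 new [(0,0) (0,1) (0,2) (0,3) (1,0) (1,1) (1,2) (1,3) (2,0) (2,1) (2,2) (2,3) (3,0) (3,1) (3,2) (3,3) (4,0) (4,1) (4,2) (4,3)] -> total=20
Click 2 (3,3) count=1: revealed 0 new [(none)] -> total=20

Answer: 20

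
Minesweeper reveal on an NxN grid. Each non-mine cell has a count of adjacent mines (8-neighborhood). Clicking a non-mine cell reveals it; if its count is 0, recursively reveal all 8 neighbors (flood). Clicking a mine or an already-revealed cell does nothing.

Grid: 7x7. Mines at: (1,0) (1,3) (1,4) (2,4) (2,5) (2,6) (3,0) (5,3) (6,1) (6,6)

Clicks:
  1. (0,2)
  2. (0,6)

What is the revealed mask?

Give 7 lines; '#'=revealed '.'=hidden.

Answer: ..#..##
.....##
.......
.......
.......
.......
.......

Derivation:
Click 1 (0,2) count=1: revealed 1 new [(0,2)] -> total=1
Click 2 (0,6) count=0: revealed 4 new [(0,5) (0,6) (1,5) (1,6)] -> total=5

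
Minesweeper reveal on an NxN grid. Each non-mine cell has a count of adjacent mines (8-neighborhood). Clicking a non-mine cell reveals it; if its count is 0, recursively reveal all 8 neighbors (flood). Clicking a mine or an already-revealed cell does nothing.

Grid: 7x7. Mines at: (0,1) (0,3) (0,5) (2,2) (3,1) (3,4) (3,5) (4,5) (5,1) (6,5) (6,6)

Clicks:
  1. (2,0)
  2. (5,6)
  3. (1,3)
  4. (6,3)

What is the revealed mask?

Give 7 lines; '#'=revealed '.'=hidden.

Answer: .......
...#...
#......
.......
..###..
..###.#
..###..

Derivation:
Click 1 (2,0) count=1: revealed 1 new [(2,0)] -> total=1
Click 2 (5,6) count=3: revealed 1 new [(5,6)] -> total=2
Click 3 (1,3) count=2: revealed 1 new [(1,3)] -> total=3
Click 4 (6,3) count=0: revealed 9 new [(4,2) (4,3) (4,4) (5,2) (5,3) (5,4) (6,2) (6,3) (6,4)] -> total=12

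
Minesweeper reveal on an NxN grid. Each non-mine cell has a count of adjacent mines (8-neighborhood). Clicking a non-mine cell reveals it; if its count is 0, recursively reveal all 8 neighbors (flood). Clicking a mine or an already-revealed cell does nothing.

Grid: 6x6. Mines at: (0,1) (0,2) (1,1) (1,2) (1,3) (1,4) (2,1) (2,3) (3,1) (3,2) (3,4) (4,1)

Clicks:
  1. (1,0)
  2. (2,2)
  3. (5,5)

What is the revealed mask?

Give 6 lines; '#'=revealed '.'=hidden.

Answer: ......
#.....
..#...
......
..####
..####

Derivation:
Click 1 (1,0) count=3: revealed 1 new [(1,0)] -> total=1
Click 2 (2,2) count=7: revealed 1 new [(2,2)] -> total=2
Click 3 (5,5) count=0: revealed 8 new [(4,2) (4,3) (4,4) (4,5) (5,2) (5,3) (5,4) (5,5)] -> total=10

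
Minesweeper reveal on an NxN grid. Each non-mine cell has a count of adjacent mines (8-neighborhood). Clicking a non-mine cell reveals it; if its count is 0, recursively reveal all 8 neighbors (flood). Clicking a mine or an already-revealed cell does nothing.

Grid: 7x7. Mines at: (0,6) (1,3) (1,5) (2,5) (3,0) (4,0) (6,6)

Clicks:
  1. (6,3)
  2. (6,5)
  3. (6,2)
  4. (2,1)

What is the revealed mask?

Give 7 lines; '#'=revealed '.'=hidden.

Click 1 (6,3) count=0: revealed 29 new [(2,1) (2,2) (2,3) (2,4) (3,1) (3,2) (3,3) (3,4) (3,5) (3,6) (4,1) (4,2) (4,3) (4,4) (4,5) (4,6) (5,0) (5,1) (5,2) (5,3) (5,4) (5,5) (5,6) (6,0) (6,1) (6,2) (6,3) (6,4) (6,5)] -> total=29
Click 2 (6,5) count=1: revealed 0 new [(none)] -> total=29
Click 3 (6,2) count=0: revealed 0 new [(none)] -> total=29
Click 4 (2,1) count=1: revealed 0 new [(none)] -> total=29

Answer: .......
.......
.####..
.######
.######
#######
######.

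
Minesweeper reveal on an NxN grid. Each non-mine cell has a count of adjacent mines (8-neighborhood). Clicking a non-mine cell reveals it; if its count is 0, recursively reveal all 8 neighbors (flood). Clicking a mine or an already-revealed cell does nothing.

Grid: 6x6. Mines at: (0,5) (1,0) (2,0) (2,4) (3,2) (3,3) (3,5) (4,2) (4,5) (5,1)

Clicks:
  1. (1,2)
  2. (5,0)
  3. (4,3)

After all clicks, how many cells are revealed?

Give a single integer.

Click 1 (1,2) count=0: revealed 11 new [(0,1) (0,2) (0,3) (0,4) (1,1) (1,2) (1,3) (1,4) (2,1) (2,2) (2,3)] -> total=11
Click 2 (5,0) count=1: revealed 1 new [(5,0)] -> total=12
Click 3 (4,3) count=3: revealed 1 new [(4,3)] -> total=13

Answer: 13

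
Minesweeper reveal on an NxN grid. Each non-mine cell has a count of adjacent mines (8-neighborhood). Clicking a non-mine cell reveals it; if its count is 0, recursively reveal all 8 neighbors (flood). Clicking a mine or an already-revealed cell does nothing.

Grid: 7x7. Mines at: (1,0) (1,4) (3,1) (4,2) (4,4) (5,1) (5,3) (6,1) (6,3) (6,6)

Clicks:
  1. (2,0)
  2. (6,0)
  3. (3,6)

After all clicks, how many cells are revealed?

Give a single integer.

Answer: 14

Derivation:
Click 1 (2,0) count=2: revealed 1 new [(2,0)] -> total=1
Click 2 (6,0) count=2: revealed 1 new [(6,0)] -> total=2
Click 3 (3,6) count=0: revealed 12 new [(0,5) (0,6) (1,5) (1,6) (2,5) (2,6) (3,5) (3,6) (4,5) (4,6) (5,5) (5,6)] -> total=14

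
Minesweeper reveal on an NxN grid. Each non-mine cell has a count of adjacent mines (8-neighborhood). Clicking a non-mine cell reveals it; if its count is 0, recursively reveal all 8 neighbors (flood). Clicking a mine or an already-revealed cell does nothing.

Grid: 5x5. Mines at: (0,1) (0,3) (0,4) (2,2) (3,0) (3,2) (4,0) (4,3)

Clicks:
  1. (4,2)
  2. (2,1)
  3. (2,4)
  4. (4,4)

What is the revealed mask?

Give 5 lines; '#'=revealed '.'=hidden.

Answer: .....
...##
.#.##
...##
..#.#

Derivation:
Click 1 (4,2) count=2: revealed 1 new [(4,2)] -> total=1
Click 2 (2,1) count=3: revealed 1 new [(2,1)] -> total=2
Click 3 (2,4) count=0: revealed 6 new [(1,3) (1,4) (2,3) (2,4) (3,3) (3,4)] -> total=8
Click 4 (4,4) count=1: revealed 1 new [(4,4)] -> total=9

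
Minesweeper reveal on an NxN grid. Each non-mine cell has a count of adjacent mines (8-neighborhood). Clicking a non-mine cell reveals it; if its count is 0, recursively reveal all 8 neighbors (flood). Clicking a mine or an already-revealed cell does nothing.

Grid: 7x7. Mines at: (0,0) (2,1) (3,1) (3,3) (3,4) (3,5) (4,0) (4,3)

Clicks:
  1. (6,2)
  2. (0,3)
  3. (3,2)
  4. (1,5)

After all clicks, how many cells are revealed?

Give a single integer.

Click 1 (6,2) count=0: revealed 17 new [(4,4) (4,5) (4,6) (5,0) (5,1) (5,2) (5,3) (5,4) (5,5) (5,6) (6,0) (6,1) (6,2) (6,3) (6,4) (6,5) (6,6)] -> total=17
Click 2 (0,3) count=0: revealed 17 new [(0,1) (0,2) (0,3) (0,4) (0,5) (0,6) (1,1) (1,2) (1,3) (1,4) (1,5) (1,6) (2,2) (2,3) (2,4) (2,5) (2,6)] -> total=34
Click 3 (3,2) count=4: revealed 1 new [(3,2)] -> total=35
Click 4 (1,5) count=0: revealed 0 new [(none)] -> total=35

Answer: 35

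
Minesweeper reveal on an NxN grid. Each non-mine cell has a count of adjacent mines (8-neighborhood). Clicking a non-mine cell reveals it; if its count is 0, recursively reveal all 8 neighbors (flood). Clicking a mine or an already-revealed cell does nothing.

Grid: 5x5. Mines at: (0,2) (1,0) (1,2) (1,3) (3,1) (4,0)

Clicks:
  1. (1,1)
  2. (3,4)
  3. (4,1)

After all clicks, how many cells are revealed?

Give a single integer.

Answer: 11

Derivation:
Click 1 (1,1) count=3: revealed 1 new [(1,1)] -> total=1
Click 2 (3,4) count=0: revealed 9 new [(2,2) (2,3) (2,4) (3,2) (3,3) (3,4) (4,2) (4,3) (4,4)] -> total=10
Click 3 (4,1) count=2: revealed 1 new [(4,1)] -> total=11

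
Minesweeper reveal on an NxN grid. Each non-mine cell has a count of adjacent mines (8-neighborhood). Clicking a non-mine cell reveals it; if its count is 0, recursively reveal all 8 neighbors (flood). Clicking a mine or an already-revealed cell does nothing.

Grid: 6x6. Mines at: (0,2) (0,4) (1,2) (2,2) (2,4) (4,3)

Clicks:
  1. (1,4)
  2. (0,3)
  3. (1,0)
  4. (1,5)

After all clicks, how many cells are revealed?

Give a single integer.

Click 1 (1,4) count=2: revealed 1 new [(1,4)] -> total=1
Click 2 (0,3) count=3: revealed 1 new [(0,3)] -> total=2
Click 3 (1,0) count=0: revealed 15 new [(0,0) (0,1) (1,0) (1,1) (2,0) (2,1) (3,0) (3,1) (3,2) (4,0) (4,1) (4,2) (5,0) (5,1) (5,2)] -> total=17
Click 4 (1,5) count=2: revealed 1 new [(1,5)] -> total=18

Answer: 18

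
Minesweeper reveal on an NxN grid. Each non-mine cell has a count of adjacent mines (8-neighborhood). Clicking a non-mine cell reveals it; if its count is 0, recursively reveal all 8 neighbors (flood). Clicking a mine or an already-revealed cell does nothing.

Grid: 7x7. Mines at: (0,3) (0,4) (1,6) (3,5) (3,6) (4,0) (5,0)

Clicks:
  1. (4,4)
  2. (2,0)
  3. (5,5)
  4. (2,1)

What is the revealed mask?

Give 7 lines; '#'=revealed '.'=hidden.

Answer: ###....
#####..
#####..
#####..
.######
.######
.######

Derivation:
Click 1 (4,4) count=1: revealed 1 new [(4,4)] -> total=1
Click 2 (2,0) count=0: revealed 35 new [(0,0) (0,1) (0,2) (1,0) (1,1) (1,2) (1,3) (1,4) (2,0) (2,1) (2,2) (2,3) (2,4) (3,0) (3,1) (3,2) (3,3) (3,4) (4,1) (4,2) (4,3) (4,5) (4,6) (5,1) (5,2) (5,3) (5,4) (5,5) (5,6) (6,1) (6,2) (6,3) (6,4) (6,5) (6,6)] -> total=36
Click 3 (5,5) count=0: revealed 0 new [(none)] -> total=36
Click 4 (2,1) count=0: revealed 0 new [(none)] -> total=36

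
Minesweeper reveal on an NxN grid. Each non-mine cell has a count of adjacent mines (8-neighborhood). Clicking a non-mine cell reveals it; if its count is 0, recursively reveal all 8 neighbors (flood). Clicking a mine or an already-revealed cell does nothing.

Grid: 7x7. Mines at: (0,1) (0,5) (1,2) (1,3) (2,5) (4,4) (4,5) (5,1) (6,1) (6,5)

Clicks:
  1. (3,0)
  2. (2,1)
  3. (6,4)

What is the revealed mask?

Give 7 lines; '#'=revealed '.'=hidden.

Answer: .......
##.....
####...
####...
####...
.......
....#..

Derivation:
Click 1 (3,0) count=0: revealed 14 new [(1,0) (1,1) (2,0) (2,1) (2,2) (2,3) (3,0) (3,1) (3,2) (3,3) (4,0) (4,1) (4,2) (4,3)] -> total=14
Click 2 (2,1) count=1: revealed 0 new [(none)] -> total=14
Click 3 (6,4) count=1: revealed 1 new [(6,4)] -> total=15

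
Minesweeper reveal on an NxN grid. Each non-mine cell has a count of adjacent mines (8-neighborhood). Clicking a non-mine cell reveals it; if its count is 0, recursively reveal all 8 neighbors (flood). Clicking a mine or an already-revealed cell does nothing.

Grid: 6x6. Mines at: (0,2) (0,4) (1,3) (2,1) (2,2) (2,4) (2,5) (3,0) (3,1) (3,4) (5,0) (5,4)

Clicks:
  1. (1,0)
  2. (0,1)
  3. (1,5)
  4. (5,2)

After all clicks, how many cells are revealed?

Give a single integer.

Click 1 (1,0) count=1: revealed 1 new [(1,0)] -> total=1
Click 2 (0,1) count=1: revealed 1 new [(0,1)] -> total=2
Click 3 (1,5) count=3: revealed 1 new [(1,5)] -> total=3
Click 4 (5,2) count=0: revealed 6 new [(4,1) (4,2) (4,3) (5,1) (5,2) (5,3)] -> total=9

Answer: 9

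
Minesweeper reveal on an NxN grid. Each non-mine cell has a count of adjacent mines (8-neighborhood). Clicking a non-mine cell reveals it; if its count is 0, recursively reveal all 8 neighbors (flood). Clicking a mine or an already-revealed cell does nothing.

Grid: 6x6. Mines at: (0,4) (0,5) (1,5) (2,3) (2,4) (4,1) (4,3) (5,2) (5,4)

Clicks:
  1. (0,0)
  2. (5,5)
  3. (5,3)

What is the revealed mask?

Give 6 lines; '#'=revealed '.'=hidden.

Click 1 (0,0) count=0: revealed 14 new [(0,0) (0,1) (0,2) (0,3) (1,0) (1,1) (1,2) (1,3) (2,0) (2,1) (2,2) (3,0) (3,1) (3,2)] -> total=14
Click 2 (5,5) count=1: revealed 1 new [(5,5)] -> total=15
Click 3 (5,3) count=3: revealed 1 new [(5,3)] -> total=16

Answer: ####..
####..
###...
###...
......
...#.#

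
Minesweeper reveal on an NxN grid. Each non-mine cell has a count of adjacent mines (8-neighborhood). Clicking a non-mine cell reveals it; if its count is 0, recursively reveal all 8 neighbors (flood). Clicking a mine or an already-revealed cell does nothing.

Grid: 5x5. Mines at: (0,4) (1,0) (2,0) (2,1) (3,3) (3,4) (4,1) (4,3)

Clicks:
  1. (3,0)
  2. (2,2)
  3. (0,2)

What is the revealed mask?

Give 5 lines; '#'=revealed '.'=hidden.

Click 1 (3,0) count=3: revealed 1 new [(3,0)] -> total=1
Click 2 (2,2) count=2: revealed 1 new [(2,2)] -> total=2
Click 3 (0,2) count=0: revealed 6 new [(0,1) (0,2) (0,3) (1,1) (1,2) (1,3)] -> total=8

Answer: .###.
.###.
..#..
#....
.....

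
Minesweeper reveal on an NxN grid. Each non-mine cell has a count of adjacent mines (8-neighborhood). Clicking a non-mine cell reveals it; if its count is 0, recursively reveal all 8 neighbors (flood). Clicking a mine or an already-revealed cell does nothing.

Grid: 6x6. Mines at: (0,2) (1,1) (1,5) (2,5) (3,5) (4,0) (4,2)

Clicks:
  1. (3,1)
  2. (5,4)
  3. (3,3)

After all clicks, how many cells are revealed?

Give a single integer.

Click 1 (3,1) count=2: revealed 1 new [(3,1)] -> total=1
Click 2 (5,4) count=0: revealed 6 new [(4,3) (4,4) (4,5) (5,3) (5,4) (5,5)] -> total=7
Click 3 (3,3) count=1: revealed 1 new [(3,3)] -> total=8

Answer: 8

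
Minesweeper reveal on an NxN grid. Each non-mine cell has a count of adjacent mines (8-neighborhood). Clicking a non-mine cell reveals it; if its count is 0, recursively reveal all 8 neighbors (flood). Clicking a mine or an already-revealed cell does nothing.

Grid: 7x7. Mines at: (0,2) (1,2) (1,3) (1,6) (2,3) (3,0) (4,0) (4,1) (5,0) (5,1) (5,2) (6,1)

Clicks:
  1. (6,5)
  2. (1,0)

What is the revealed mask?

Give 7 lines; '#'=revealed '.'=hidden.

Answer: ##.....
##.....
##..###
...####
...####
...####
...####

Derivation:
Click 1 (6,5) count=0: revealed 19 new [(2,4) (2,5) (2,6) (3,3) (3,4) (3,5) (3,6) (4,3) (4,4) (4,5) (4,6) (5,3) (5,4) (5,5) (5,6) (6,3) (6,4) (6,5) (6,6)] -> total=19
Click 2 (1,0) count=0: revealed 6 new [(0,0) (0,1) (1,0) (1,1) (2,0) (2,1)] -> total=25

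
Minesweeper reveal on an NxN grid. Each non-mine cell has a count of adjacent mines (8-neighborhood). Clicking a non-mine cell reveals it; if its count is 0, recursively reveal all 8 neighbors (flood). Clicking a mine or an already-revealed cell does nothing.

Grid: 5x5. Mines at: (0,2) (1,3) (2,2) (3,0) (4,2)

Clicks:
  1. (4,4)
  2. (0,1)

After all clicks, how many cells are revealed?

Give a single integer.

Click 1 (4,4) count=0: revealed 6 new [(2,3) (2,4) (3,3) (3,4) (4,3) (4,4)] -> total=6
Click 2 (0,1) count=1: revealed 1 new [(0,1)] -> total=7

Answer: 7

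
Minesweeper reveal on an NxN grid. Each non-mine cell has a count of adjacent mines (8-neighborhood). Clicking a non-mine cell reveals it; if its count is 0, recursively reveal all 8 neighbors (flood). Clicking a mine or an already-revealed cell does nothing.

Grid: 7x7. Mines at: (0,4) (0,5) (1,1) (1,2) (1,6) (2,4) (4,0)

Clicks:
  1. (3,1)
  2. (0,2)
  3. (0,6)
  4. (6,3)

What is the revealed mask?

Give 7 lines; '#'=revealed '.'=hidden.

Answer: ..#...#
.......
.###.##
.######
.######
#######
#######

Derivation:
Click 1 (3,1) count=1: revealed 1 new [(3,1)] -> total=1
Click 2 (0,2) count=2: revealed 1 new [(0,2)] -> total=2
Click 3 (0,6) count=2: revealed 1 new [(0,6)] -> total=3
Click 4 (6,3) count=0: revealed 30 new [(2,1) (2,2) (2,3) (2,5) (2,6) (3,2) (3,3) (3,4) (3,5) (3,6) (4,1) (4,2) (4,3) (4,4) (4,5) (4,6) (5,0) (5,1) (5,2) (5,3) (5,4) (5,5) (5,6) (6,0) (6,1) (6,2) (6,3) (6,4) (6,5) (6,6)] -> total=33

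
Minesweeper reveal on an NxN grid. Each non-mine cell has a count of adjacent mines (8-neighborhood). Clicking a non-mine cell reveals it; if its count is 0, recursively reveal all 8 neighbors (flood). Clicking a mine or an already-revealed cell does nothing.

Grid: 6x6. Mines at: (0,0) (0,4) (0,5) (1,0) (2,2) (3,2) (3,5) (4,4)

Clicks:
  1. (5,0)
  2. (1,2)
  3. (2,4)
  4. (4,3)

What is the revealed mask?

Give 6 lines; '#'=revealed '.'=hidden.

Answer: ......
..#...
##..#.
##....
####..
####..

Derivation:
Click 1 (5,0) count=0: revealed 12 new [(2,0) (2,1) (3,0) (3,1) (4,0) (4,1) (4,2) (4,3) (5,0) (5,1) (5,2) (5,3)] -> total=12
Click 2 (1,2) count=1: revealed 1 new [(1,2)] -> total=13
Click 3 (2,4) count=1: revealed 1 new [(2,4)] -> total=14
Click 4 (4,3) count=2: revealed 0 new [(none)] -> total=14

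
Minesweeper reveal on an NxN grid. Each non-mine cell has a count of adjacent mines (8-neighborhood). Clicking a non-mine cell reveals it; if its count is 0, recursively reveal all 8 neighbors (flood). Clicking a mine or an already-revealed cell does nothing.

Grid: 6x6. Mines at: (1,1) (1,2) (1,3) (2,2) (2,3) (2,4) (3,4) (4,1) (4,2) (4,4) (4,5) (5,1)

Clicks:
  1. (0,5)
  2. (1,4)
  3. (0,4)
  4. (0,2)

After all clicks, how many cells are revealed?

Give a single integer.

Answer: 5

Derivation:
Click 1 (0,5) count=0: revealed 4 new [(0,4) (0,5) (1,4) (1,5)] -> total=4
Click 2 (1,4) count=3: revealed 0 new [(none)] -> total=4
Click 3 (0,4) count=1: revealed 0 new [(none)] -> total=4
Click 4 (0,2) count=3: revealed 1 new [(0,2)] -> total=5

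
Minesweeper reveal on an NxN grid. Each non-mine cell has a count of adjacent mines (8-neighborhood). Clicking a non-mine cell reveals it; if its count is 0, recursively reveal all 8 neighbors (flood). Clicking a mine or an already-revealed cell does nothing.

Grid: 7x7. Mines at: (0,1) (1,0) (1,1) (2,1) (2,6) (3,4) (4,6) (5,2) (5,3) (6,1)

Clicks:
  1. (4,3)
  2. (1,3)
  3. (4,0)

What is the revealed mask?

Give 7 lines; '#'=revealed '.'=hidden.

Click 1 (4,3) count=3: revealed 1 new [(4,3)] -> total=1
Click 2 (1,3) count=0: revealed 14 new [(0,2) (0,3) (0,4) (0,5) (0,6) (1,2) (1,3) (1,4) (1,5) (1,6) (2,2) (2,3) (2,4) (2,5)] -> total=15
Click 3 (4,0) count=0: revealed 6 new [(3,0) (3,1) (4,0) (4,1) (5,0) (5,1)] -> total=21

Answer: ..#####
..#####
..####.
##.....
##.#...
##.....
.......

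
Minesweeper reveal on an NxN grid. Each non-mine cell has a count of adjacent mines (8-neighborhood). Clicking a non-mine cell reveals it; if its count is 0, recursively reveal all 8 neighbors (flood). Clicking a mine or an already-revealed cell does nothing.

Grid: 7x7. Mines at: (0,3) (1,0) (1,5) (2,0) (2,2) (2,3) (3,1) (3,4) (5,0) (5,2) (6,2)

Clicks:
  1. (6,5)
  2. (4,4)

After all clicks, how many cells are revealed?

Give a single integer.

Answer: 16

Derivation:
Click 1 (6,5) count=0: revealed 16 new [(2,5) (2,6) (3,5) (3,6) (4,3) (4,4) (4,5) (4,6) (5,3) (5,4) (5,5) (5,6) (6,3) (6,4) (6,5) (6,6)] -> total=16
Click 2 (4,4) count=1: revealed 0 new [(none)] -> total=16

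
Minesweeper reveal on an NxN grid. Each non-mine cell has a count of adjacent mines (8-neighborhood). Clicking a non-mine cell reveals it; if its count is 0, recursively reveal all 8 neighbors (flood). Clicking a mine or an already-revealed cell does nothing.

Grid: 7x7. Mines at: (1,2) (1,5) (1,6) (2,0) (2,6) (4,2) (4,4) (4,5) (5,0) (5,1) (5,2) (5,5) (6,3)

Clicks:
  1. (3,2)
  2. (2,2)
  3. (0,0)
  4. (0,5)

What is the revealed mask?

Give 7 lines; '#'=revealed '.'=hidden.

Answer: ##...#.
##.....
..#....
..#....
.......
.......
.......

Derivation:
Click 1 (3,2) count=1: revealed 1 new [(3,2)] -> total=1
Click 2 (2,2) count=1: revealed 1 new [(2,2)] -> total=2
Click 3 (0,0) count=0: revealed 4 new [(0,0) (0,1) (1,0) (1,1)] -> total=6
Click 4 (0,5) count=2: revealed 1 new [(0,5)] -> total=7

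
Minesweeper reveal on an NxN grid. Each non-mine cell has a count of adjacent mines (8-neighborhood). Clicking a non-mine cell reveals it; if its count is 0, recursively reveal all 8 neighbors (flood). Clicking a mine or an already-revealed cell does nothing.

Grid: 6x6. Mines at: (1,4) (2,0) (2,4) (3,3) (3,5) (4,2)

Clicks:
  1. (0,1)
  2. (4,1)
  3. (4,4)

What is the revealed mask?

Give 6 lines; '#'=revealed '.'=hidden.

Click 1 (0,1) count=0: revealed 11 new [(0,0) (0,1) (0,2) (0,3) (1,0) (1,1) (1,2) (1,3) (2,1) (2,2) (2,3)] -> total=11
Click 2 (4,1) count=1: revealed 1 new [(4,1)] -> total=12
Click 3 (4,4) count=2: revealed 1 new [(4,4)] -> total=13

Answer: ####..
####..
.###..
......
.#..#.
......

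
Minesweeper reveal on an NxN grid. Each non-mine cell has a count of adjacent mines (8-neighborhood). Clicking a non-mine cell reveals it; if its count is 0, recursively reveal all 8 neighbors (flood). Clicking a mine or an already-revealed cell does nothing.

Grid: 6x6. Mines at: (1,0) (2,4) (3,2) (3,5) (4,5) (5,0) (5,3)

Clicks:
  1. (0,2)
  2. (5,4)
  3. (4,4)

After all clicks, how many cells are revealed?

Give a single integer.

Click 1 (0,2) count=0: revealed 13 new [(0,1) (0,2) (0,3) (0,4) (0,5) (1,1) (1,2) (1,3) (1,4) (1,5) (2,1) (2,2) (2,3)] -> total=13
Click 2 (5,4) count=2: revealed 1 new [(5,4)] -> total=14
Click 3 (4,4) count=3: revealed 1 new [(4,4)] -> total=15

Answer: 15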